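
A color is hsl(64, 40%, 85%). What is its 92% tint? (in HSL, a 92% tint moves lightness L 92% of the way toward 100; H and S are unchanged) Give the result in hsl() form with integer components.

hsl(64, 40%, 99%)

L moves 92% from 85 toward 100: 85 + 13.8 = 98.8 → 99.
H and S are unchanged.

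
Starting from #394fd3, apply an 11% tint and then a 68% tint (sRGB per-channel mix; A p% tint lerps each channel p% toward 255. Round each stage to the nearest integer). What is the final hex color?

#c7cdf3

#394fd3 is rgb(57, 79, 211).
Per channel, c → c + 0.11(255 − c):
  R: 57 + 21.78 = 78.78 → 79
  G: 79 + 0.11×(255−79) = 79 + 19.36 = 98.36 → 98
  B: 211 + 4.84 = 215.84 → 216
After the tint: rgb(79, 98, 216) = #4f62d8.
Per channel, c → c + 0.68(255 − c):
  R: 79 + 0.68×(255−79) = 79 + 119.68 = 198.68 → 199
  G: 98 + 0.68×(255−98) = 98 + 106.76 = 204.76 → 205
  B: 216 + 0.68×(255−216) = 216 + 26.52 = 242.52 → 243
rgb(199, 205, 243) = #c7cdf3.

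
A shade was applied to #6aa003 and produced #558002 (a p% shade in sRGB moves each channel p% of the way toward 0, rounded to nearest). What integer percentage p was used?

#6aa003 is rgb(106, 160, 3); #558002 is rgb(85, 128, 2).
On the G channel (widest range): 128 ≈ 160 + (p/100)(0 − 160), so p ≈ 100×(128 − 160)/(0 − 160) = -3200/-160 = 20.00.
p = 20 reproduces all three channels after rounding.

20%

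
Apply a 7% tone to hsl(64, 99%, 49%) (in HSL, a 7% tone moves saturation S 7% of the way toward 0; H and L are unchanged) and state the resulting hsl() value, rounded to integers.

S moves 7% from 99 toward 0: 99 − 6.93 = 92.07 → 92.
H and L are unchanged.

hsl(64, 92%, 49%)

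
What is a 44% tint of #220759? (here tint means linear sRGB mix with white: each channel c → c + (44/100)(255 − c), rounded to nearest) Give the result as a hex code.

#220759 is rgb(34, 7, 89).
Lerp each channel 44% toward 255:
  R: 34 + 0.44×(255−34) = 34 + 97.24 = 131.24 → 131
  G: 7 + 0.44×(255−7) = 7 + 109.12 = 116.12 → 116
  B: 89 + 0.44×(255−89) = 89 + 73.04 = 162.04 → 162
rgb(131, 116, 162) = #8374A2.

#8374A2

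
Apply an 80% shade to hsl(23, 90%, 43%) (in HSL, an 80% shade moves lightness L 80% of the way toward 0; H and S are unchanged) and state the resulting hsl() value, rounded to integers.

L moves 80% from 43 toward 0: 43 − 34.4 = 8.6 → 9.
H and S are unchanged.

hsl(23, 90%, 9%)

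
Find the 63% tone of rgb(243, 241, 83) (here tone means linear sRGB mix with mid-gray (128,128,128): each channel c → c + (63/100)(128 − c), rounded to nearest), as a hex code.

Per channel, c → c + 0.63(128 − c):
  R: 243 + 0.63×(128−243) = 243 − 72.45 = 170.55 → 171
  G: 241 + 0.63×(128−241) = 241 − 71.19 = 169.81 → 170
  B: 83 + 28.35 = 111.35 → 111
rgb(171, 170, 111) = #abaa6f.

#abaa6f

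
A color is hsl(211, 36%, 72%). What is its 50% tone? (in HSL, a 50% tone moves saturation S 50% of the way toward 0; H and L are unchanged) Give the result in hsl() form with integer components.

hsl(211, 18%, 72%)

S moves 50% from 36 toward 0: 36 − 18 = 18 → 18.
H and L are unchanged.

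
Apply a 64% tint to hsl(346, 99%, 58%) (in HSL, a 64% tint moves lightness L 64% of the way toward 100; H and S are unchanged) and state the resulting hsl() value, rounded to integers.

L moves 64% from 58 toward 100: 58 + 26.88 = 84.88 → 85.
H and S are unchanged.

hsl(346, 99%, 85%)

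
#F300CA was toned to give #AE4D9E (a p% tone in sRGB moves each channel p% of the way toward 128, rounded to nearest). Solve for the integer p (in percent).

60%

#F300CA is rgb(243, 0, 202); #AE4D9E is rgb(174, 77, 158).
On the G channel (widest range): 77 ≈ 0 + (p/100)(128 − 0), so p ≈ 100×(77 − 0)/(128 − 0) = 7700/128 = 60.16.
p = 60 reproduces all three channels after rounding.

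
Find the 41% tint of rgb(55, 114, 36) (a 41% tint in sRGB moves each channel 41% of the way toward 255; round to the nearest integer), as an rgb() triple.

Per channel, c → c + 0.41(255 − c):
  R: 55 + 0.41×(255−55) = 55 + 82 = 137 → 137
  G: 114 + 57.81 = 171.81 → 172
  B: 36 + 89.79 = 125.79 → 126

rgb(137, 172, 126)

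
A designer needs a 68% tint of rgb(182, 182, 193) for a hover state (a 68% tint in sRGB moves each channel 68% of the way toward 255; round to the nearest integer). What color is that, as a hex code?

#E8E8EB

Per channel, c → c + 0.68(255 − c):
  R: 182 + 0.68×(255−182) = 182 + 49.64 = 231.64 → 232
  G: 182 + 0.68×(255−182) = 182 + 49.64 = 231.64 → 232
  B: 193 + 0.68×(255−193) = 193 + 42.16 = 235.16 → 235
rgb(232, 232, 235) = #E8E8EB.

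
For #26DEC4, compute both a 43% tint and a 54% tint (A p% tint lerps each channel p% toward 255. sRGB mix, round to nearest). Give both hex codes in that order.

#26DEC4 is rgb(38, 222, 196).
43% tint:
  R: 38 + 0.43×(255−38) = 38 + 93.31 = 131.31 → 131
  G: 222 + 14.19 = 236.19 → 236
  B: 196 + 25.37 = 221.37 → 221
  → #83ECDD
54% tint:
  R: 38 + 0.54×(255−38) = 38 + 117.18 = 155.18 → 155
  G: 222 + 0.54×(255−222) = 222 + 17.82 = 239.82 → 240
  B: 196 + 31.86 = 227.86 → 228
  → #9BF0E4

#83ECDD, #9BF0E4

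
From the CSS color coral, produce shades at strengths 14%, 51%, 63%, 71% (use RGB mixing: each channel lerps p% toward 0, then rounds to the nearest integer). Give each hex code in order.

CSS coral is rgb(255, 127, 80).
14%: (255 − 35.7 = 219.3→219, 127 − 17.78 = 109.22→109, 80 − 11.2 = 68.8→69) → #db6d45
51%: (255 − 130.05 = 124.95→125, 127 − 64.77 = 62.23→62, 80 − 40.8 = 39.2→39) → #7d3e27
63%: (255 − 160.65 = 94.35→94, 127 − 80.01 = 46.99→47, 80 − 50.4 = 29.6→30) → #5e2f1e
71%: (255 − 181.05 = 73.95→74, 127 − 90.17 = 36.83→37, 80 − 56.8 = 23.2→23) → #4a2517

#db6d45, #7d3e27, #5e2f1e, #4a2517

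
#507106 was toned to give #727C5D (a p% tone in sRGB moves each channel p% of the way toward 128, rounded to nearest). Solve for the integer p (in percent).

71%

#507106 is rgb(80, 113, 6); #727C5D is rgb(114, 124, 93).
On the B channel (widest range): 93 ≈ 6 + (p/100)(128 − 6), so p ≈ 100×(93 − 6)/(128 − 6) = 8700/122 = 71.31.
p = 71 reproduces all three channels after rounding.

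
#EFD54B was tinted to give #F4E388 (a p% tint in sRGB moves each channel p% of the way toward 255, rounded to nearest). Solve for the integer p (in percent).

#EFD54B is rgb(239, 213, 75); #F4E388 is rgb(244, 227, 136).
On the B channel (widest range): 136 ≈ 75 + (p/100)(255 − 75), so p ≈ 100×(136 − 75)/(255 − 75) = 6100/180 = 33.89.
p = 34 reproduces all three channels after rounding.

34%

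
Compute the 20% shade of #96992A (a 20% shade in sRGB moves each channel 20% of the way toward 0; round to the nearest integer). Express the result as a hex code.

#96992A is rgb(150, 153, 42).
Per channel, c → c + 0.2(0 − c):
  R: 150 + 0.2×(0−150) = 150 − 30 = 120 → 120
  G: 153 + 0.2×(0−153) = 153 − 30.6 = 122.4 → 122
  B: 42 + 0.2×(0−42) = 42 − 8.4 = 33.6 → 34
rgb(120, 122, 34) = #787A22.

#787A22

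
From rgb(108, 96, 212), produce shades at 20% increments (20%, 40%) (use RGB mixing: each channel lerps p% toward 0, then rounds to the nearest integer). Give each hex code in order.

#564daa, #413a7f

20%: (108 − 21.6 = 86.4→86, 96 − 19.2 = 76.8→77, 212 − 42.4 = 169.6→170) → #564daa
40%: (108 − 43.2 = 64.8→65, 96 − 38.4 = 57.6→58, 212 − 84.8 = 127.2→127) → #413a7f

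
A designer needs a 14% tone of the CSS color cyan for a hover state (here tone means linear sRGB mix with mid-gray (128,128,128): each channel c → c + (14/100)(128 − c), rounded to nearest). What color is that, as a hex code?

#12EDED

CSS cyan is rgb(0, 255, 255).
Lerp each channel 14% toward 128:
  R: 0 + 0.14×(128−0) = 0 + 17.92 = 17.92 → 18
  G: 255 + 0.14×(128−255) = 255 − 17.78 = 237.22 → 237
  B: 255 − 17.78 = 237.22 → 237
rgb(18, 237, 237) = #12EDED.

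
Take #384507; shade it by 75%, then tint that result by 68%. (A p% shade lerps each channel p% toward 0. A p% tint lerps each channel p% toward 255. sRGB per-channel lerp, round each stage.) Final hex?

#384507 is rgb(56, 69, 7).
Lerp each channel 75% toward 0:
  R: 56 − 42 = 14 → 14
  G: 69 + 0.75×(0−69) = 69 − 51.75 = 17.25 → 17
  B: 7 − 5.25 = 1.75 → 2
After the shade: rgb(14, 17, 2) = #0E1102.
Lerp each channel 68% toward 255:
  R: 14 + 163.88 = 177.88 → 178
  G: 17 + 0.68×(255−17) = 17 + 161.84 = 178.84 → 179
  B: 2 + 0.68×(255−2) = 2 + 172.04 = 174.04 → 174
rgb(178, 179, 174) = #B2B3AE.

#B2B3AE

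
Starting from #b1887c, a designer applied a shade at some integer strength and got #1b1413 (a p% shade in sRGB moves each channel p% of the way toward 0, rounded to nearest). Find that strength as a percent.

85%

#b1887c is rgb(177, 136, 124); #1b1413 is rgb(27, 20, 19).
On the R channel (widest range): 27 ≈ 177 + (p/100)(0 − 177), so p ≈ 100×(27 − 177)/(0 − 177) = -15000/-177 = 84.75.
p = 85 reproduces all three channels after rounding.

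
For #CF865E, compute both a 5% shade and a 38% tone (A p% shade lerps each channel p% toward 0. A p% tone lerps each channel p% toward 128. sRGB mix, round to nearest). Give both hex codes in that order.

#C57F59, #B1846B

#CF865E is rgb(207, 134, 94).
5% shade:
  R: 207 + 0.05×(0−207) = 207 − 10.35 = 196.65 → 197
  G: 134 + 0.05×(0−134) = 134 − 6.7 = 127.3 → 127
  B: 94 − 4.7 = 89.3 → 89
  → #C57F59
38% tone:
  R: 207 − 30.02 = 176.98 → 177
  G: 134 + 0.38×(128−134) = 134 − 2.28 = 131.72 → 132
  B: 94 + 0.38×(128−94) = 94 + 12.92 = 106.92 → 107
  → #B1846B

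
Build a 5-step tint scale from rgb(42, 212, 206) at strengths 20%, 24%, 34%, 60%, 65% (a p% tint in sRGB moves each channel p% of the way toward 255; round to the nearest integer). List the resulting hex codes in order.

#55ddd8, #5ddeda, #72e3df, #aaeeeb, #b4f0ee

20%: (42 + 42.6 = 84.6→85, 212 + 8.6 = 220.6→221, 206 + 9.8 = 215.8→216) → #55ddd8
24%: (42 + 51.12 = 93.12→93, 212 + 10.32 = 222.32→222, 206 + 11.76 = 217.76→218) → #5ddeda
34%: (42 + 72.42 = 114.42→114, 212 + 14.62 = 226.62→227, 206 + 16.66 = 222.66→223) → #72e3df
60%: (42 + 127.8 = 169.8→170, 212 + 25.8 = 237.8→238, 206 + 29.4 = 235.4→235) → #aaeeeb
65%: (42 + 138.45 = 180.45→180, 212 + 27.95 = 239.95→240, 206 + 31.85 = 237.85→238) → #b4f0ee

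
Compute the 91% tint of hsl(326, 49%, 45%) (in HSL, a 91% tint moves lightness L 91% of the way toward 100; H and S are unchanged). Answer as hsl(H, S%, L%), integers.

L moves 91% from 45 toward 100: 45 + 50.05 = 95.05 → 95.
H and S are unchanged.

hsl(326, 49%, 95%)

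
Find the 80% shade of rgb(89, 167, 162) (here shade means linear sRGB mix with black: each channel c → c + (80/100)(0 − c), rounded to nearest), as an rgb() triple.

An 80% shade moves each channel 80% toward 0:
  R: 89 + 0.8×(0−89) = 89 − 71.2 = 17.8 → 18
  G: 167 + 0.8×(0−167) = 167 − 133.6 = 33.4 → 33
  B: 162 + 0.8×(0−162) = 162 − 129.6 = 32.4 → 32

rgb(18, 33, 32)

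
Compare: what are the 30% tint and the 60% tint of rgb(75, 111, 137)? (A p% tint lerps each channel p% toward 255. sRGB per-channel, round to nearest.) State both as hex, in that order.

30% tint:
  R: 75 + 0.3×(255−75) = 75 + 54 = 129 → 129
  G: 111 + 43.2 = 154.2 → 154
  B: 137 + 0.3×(255−137) = 137 + 35.4 = 172.4 → 172
  → #819aac
60% tint:
  R: 75 + 0.6×(255−75) = 75 + 108 = 183 → 183
  G: 111 + 0.6×(255−111) = 111 + 86.4 = 197.4 → 197
  B: 137 + 0.6×(255−137) = 137 + 70.8 = 207.8 → 208
  → #b7c5d0

#819aac, #b7c5d0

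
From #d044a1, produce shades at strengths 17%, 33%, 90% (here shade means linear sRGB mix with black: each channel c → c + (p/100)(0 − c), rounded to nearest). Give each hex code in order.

#d044a1 is rgb(208, 68, 161).
17%: (208 − 35.36 = 172.64→173, 68 − 11.56 = 56.44→56, 161 − 27.37 = 133.63→134) → #ad3886
33%: (208 − 68.64 = 139.36→139, 68 − 22.44 = 45.56→46, 161 − 53.13 = 107.87→108) → #8b2e6c
90%: (208 − 187.2 = 20.8→21, 68 − 61.2 = 6.8→7, 161 − 144.9 = 16.1→16) → #150710

#ad3886, #8b2e6c, #150710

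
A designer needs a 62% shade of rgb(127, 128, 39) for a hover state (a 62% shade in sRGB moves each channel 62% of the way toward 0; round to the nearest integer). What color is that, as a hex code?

A 62% shade moves each channel 62% toward 0:
  R: 127 + 0.62×(0−127) = 127 − 78.74 = 48.26 → 48
  G: 128 + 0.62×(0−128) = 128 − 79.36 = 48.64 → 49
  B: 39 + 0.62×(0−39) = 39 − 24.18 = 14.82 → 15
rgb(48, 49, 15) = #30310f.

#30310f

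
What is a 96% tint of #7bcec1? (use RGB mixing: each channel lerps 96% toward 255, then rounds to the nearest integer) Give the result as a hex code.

#7bcec1 is rgb(123, 206, 193).
Lerp each channel 96% toward 255:
  R: 123 + 126.72 = 249.72 → 250
  G: 206 + 0.96×(255−206) = 206 + 47.04 = 253.04 → 253
  B: 193 + 0.96×(255−193) = 193 + 59.52 = 252.52 → 253
rgb(250, 253, 253) = #fafdfd.

#fafdfd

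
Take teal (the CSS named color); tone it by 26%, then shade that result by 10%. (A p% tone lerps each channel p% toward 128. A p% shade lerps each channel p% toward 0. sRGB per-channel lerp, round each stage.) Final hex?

#1E7373

CSS teal is rgb(0, 128, 128).
A 26% tone moves each channel 26% toward 128:
  R: 0 + 0.26×(128−0) = 0 + 33.28 = 33.28 → 33
  G: 128 + 0.26×(128−128) = 128 + 0 = 128 → 128
  B: 128 + 0.26×(128−128) = 128 + 0 = 128 → 128
After the tone: rgb(33, 128, 128) = #218080.
A 10% shade moves each channel 10% toward 0:
  R: 33 + 0.1×(0−33) = 33 − 3.3 = 29.7 → 30
  G: 128 − 12.8 = 115.2 → 115
  B: 128 − 12.8 = 115.2 → 115
rgb(30, 115, 115) = #1E7373.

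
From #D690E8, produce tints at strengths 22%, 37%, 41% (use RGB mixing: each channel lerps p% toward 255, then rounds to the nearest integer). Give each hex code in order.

#D690E8 is rgb(214, 144, 232).
22%: (214 + 9.02 = 223.02→223, 144 + 24.42 = 168.42→168, 232 + 5.06 = 237.06→237) → #DFA8ED
37%: (214 + 15.17 = 229.17→229, 144 + 41.07 = 185.07→185, 232 + 8.51 = 240.51→241) → #E5B9F1
41%: (214 + 16.81 = 230.81→231, 144 + 45.51 = 189.51→190, 232 + 9.43 = 241.43→241) → #E7BEF1

#DFA8ED, #E5B9F1, #E7BEF1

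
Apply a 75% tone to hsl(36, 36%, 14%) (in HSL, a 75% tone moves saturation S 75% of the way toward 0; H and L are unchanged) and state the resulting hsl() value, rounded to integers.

hsl(36, 9%, 14%)

S moves 75% from 36 toward 0: 36 − 27 = 9 → 9.
H and L are unchanged.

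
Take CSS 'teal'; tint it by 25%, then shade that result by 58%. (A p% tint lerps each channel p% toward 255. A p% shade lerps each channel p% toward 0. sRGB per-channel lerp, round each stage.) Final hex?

CSS teal is rgb(0, 128, 128).
Lerp each channel 25% toward 255:
  R: 0 + 63.75 = 63.75 → 64
  G: 128 + 31.75 = 159.75 → 160
  B: 128 + 31.75 = 159.75 → 160
After the tint: rgb(64, 160, 160) = #40A0A0.
A 58% shade moves each channel 58% toward 0:
  R: 64 − 37.12 = 26.88 → 27
  G: 160 + 0.58×(0−160) = 160 − 92.8 = 67.2 → 67
  B: 160 − 92.8 = 67.2 → 67
rgb(27, 67, 67) = #1B4343.

#1B4343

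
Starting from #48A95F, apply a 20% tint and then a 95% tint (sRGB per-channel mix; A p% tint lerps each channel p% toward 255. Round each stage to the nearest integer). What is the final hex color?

#48A95F is rgb(72, 169, 95).
Per channel, c → c + 0.2(255 − c):
  R: 72 + 0.2×(255−72) = 72 + 36.6 = 108.6 → 109
  G: 169 + 0.2×(255−169) = 169 + 17.2 = 186.2 → 186
  B: 95 + 0.2×(255−95) = 95 + 32 = 127 → 127
After the tint: rgb(109, 186, 127) = #6DBA7F.
Lerp each channel 95% toward 255:
  R: 109 + 0.95×(255−109) = 109 + 138.7 = 247.7 → 248
  G: 186 + 0.95×(255−186) = 186 + 65.55 = 251.55 → 252
  B: 127 + 0.95×(255−127) = 127 + 121.6 = 248.6 → 249
rgb(248, 252, 249) = #F8FCF9.

#F8FCF9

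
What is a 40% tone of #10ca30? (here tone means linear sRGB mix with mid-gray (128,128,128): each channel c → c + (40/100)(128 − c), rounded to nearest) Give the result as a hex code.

#10ca30 is rgb(16, 202, 48).
A 40% tone moves each channel 40% toward 128:
  R: 16 + 0.4×(128−16) = 16 + 44.8 = 60.8 → 61
  G: 202 − 29.6 = 172.4 → 172
  B: 48 + 0.4×(128−48) = 48 + 32 = 80 → 80
rgb(61, 172, 80) = #3dac50.

#3dac50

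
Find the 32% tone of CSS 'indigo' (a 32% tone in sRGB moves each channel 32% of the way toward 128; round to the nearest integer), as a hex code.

CSS indigo is rgb(75, 0, 130).
Per channel, c → c + 0.32(128 − c):
  R: 75 + 0.32×(128−75) = 75 + 16.96 = 91.96 → 92
  G: 0 + 0.32×(128−0) = 0 + 40.96 = 40.96 → 41
  B: 130 + 0.32×(128−130) = 130 − 0.64 = 129.36 → 129
rgb(92, 41, 129) = #5c2981.

#5c2981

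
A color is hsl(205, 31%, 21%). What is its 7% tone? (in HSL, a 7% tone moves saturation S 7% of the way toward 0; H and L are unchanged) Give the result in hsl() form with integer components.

hsl(205, 29%, 21%)

S moves 7% from 31 toward 0: 31 − 2.17 = 28.83 → 29.
H and L are unchanged.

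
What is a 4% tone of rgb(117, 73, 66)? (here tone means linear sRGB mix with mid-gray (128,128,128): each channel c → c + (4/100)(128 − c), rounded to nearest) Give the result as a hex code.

Lerp each channel 4% toward 128:
  R: 117 + 0.44 = 117.44 → 117
  G: 73 + 2.2 = 75.2 → 75
  B: 66 + 0.04×(128−66) = 66 + 2.48 = 68.48 → 68
rgb(117, 75, 68) = #754B44.

#754B44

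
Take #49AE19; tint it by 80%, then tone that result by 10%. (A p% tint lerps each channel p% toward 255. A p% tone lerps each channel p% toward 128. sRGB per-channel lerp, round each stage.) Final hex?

#D2E4C9

#49AE19 is rgb(73, 174, 25).
Lerp each channel 80% toward 255:
  R: 73 + 0.8×(255−73) = 73 + 145.6 = 218.6 → 219
  G: 174 + 0.8×(255−174) = 174 + 64.8 = 238.8 → 239
  B: 25 + 0.8×(255−25) = 25 + 184 = 209 → 209
After the tint: rgb(219, 239, 209) = #DBEFD1.
Per channel, c → c + 0.1(128 − c):
  R: 219 − 9.1 = 209.9 → 210
  G: 239 + 0.1×(128−239) = 239 − 11.1 = 227.9 → 228
  B: 209 − 8.1 = 200.9 → 201
rgb(210, 228, 201) = #D2E4C9.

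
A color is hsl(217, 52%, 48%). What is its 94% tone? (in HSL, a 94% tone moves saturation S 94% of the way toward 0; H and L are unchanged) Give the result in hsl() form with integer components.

hsl(217, 3%, 48%)

S moves 94% from 52 toward 0: 52 − 48.88 = 3.12 → 3.
H and L are unchanged.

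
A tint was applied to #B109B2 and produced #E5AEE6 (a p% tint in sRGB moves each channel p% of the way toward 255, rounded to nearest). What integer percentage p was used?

#B109B2 is rgb(177, 9, 178); #E5AEE6 is rgb(229, 174, 230).
On the G channel (widest range): 174 ≈ 9 + (p/100)(255 − 9), so p ≈ 100×(174 − 9)/(255 − 9) = 16500/246 = 67.07.
p = 67 reproduces all three channels after rounding.

67%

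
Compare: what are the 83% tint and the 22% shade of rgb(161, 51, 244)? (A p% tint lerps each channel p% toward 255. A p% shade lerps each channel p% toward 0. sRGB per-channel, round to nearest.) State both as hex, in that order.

#EFDCFD, #7E28BE

83% tint:
  R: 161 + 78.02 = 239.02 → 239
  G: 51 + 0.83×(255−51) = 51 + 169.32 = 220.32 → 220
  B: 244 + 9.13 = 253.13 → 253
  → #EFDCFD
22% shade:
  R: 161 + 0.22×(0−161) = 161 − 35.42 = 125.58 → 126
  G: 51 + 0.22×(0−51) = 51 − 11.22 = 39.78 → 40
  B: 244 + 0.22×(0−244) = 244 − 53.68 = 190.32 → 190
  → #7E28BE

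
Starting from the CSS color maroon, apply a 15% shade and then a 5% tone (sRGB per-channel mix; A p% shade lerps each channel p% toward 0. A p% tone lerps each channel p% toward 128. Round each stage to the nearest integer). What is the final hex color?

CSS maroon is rgb(128, 0, 0).
Lerp each channel 15% toward 0:
  R: 128 − 19.2 = 108.8 → 109
  G: 0 + 0 = 0 → 0
  B: 0 + 0.15×(0−0) = 0 + 0 = 0 → 0
After the shade: rgb(109, 0, 0) = #6d0000.
A 5% tone moves each channel 5% toward 128:
  R: 109 + 0.95 = 109.95 → 110
  G: 0 + 0.05×(128−0) = 0 + 6.4 = 6.4 → 6
  B: 0 + 6.4 = 6.4 → 6
rgb(110, 6, 6) = #6e0606.

#6e0606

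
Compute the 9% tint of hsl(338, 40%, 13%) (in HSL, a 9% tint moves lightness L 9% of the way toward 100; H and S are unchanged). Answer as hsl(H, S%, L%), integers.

L moves 9% from 13 toward 100: 13 + 7.83 = 20.83 → 21.
H and S are unchanged.

hsl(338, 40%, 21%)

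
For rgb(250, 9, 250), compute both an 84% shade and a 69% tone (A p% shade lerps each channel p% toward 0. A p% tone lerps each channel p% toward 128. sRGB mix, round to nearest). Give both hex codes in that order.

84% shade:
  R: 250 + 0.84×(0−250) = 250 − 210 = 40 → 40
  G: 9 − 7.56 = 1.44 → 1
  B: 250 + 0.84×(0−250) = 250 − 210 = 40 → 40
  → #280128
69% tone:
  R: 250 − 84.18 = 165.82 → 166
  G: 9 + 0.69×(128−9) = 9 + 82.11 = 91.11 → 91
  B: 250 + 0.69×(128−250) = 250 − 84.18 = 165.82 → 166
  → #A65BA6

#280128, #A65BA6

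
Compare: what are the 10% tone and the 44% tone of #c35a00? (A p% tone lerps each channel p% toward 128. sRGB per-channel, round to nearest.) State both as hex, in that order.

#bc5e0d, #a66b38

#c35a00 is rgb(195, 90, 0).
10% tone:
  R: 195 + 0.1×(128−195) = 195 − 6.7 = 188.3 → 188
  G: 90 + 3.8 = 93.8 → 94
  B: 0 + 12.8 = 12.8 → 13
  → #bc5e0d
44% tone:
  R: 195 − 29.48 = 165.52 → 166
  G: 90 + 0.44×(128−90) = 90 + 16.72 = 106.72 → 107
  B: 0 + 0.44×(128−0) = 0 + 56.32 = 56.32 → 56
  → #a66b38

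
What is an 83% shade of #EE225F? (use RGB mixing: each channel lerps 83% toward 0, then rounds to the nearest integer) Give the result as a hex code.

#280610

#EE225F is rgb(238, 34, 95).
An 83% shade moves each channel 83% toward 0:
  R: 238 + 0.83×(0−238) = 238 − 197.54 = 40.46 → 40
  G: 34 + 0.83×(0−34) = 34 − 28.22 = 5.78 → 6
  B: 95 + 0.83×(0−95) = 95 − 78.85 = 16.15 → 16
rgb(40, 6, 16) = #280610.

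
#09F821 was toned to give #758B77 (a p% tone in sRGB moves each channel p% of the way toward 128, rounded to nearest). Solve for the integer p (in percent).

#09F821 is rgb(9, 248, 33); #758B77 is rgb(117, 139, 119).
On the G channel (widest range): 139 ≈ 248 + (p/100)(128 − 248), so p ≈ 100×(139 − 248)/(128 − 248) = -10900/-120 = 90.83.
p = 91 reproduces all three channels after rounding.

91%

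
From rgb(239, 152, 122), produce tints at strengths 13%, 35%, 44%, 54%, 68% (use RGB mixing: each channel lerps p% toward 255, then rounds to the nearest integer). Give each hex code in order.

#f1a58b, #f5bca9, #f6c5b5, #f8d0c2, #faded4

13%: (239 + 2.08 = 241.08→241, 152 + 13.39 = 165.39→165, 122 + 17.29 = 139.29→139) → #f1a58b
35%: (239 + 5.6 = 244.6→245, 152 + 36.05 = 188.05→188, 122 + 46.55 = 168.55→169) → #f5bca9
44%: (239 + 7.04 = 246.04→246, 152 + 45.32 = 197.32→197, 122 + 58.52 = 180.52→181) → #f6c5b5
54%: (239 + 8.64 = 247.64→248, 152 + 55.62 = 207.62→208, 122 + 71.82 = 193.82→194) → #f8d0c2
68%: (239 + 10.88 = 249.88→250, 152 + 70.04 = 222.04→222, 122 + 90.44 = 212.44→212) → #faded4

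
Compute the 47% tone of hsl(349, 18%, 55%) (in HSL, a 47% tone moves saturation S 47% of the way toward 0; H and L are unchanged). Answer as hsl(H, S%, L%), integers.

S moves 47% from 18 toward 0: 18 − 8.46 = 9.54 → 10.
H and L are unchanged.

hsl(349, 10%, 55%)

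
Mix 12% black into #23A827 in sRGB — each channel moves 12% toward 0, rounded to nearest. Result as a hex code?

#23A827 is rgb(35, 168, 39).
Lerp each channel 12% toward 0:
  R: 35 + 0.12×(0−35) = 35 − 4.2 = 30.8 → 31
  G: 168 − 20.16 = 147.84 → 148
  B: 39 − 4.68 = 34.32 → 34
rgb(31, 148, 34) = #1F9422.

#1F9422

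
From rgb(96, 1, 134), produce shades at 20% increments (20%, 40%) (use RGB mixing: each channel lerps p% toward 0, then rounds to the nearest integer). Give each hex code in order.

20%: (96 − 19.2 = 76.8→77, 1→1, 134 − 26.8 = 107.2→107) → #4d016b
40%: (96 − 38.4 = 57.6→58, 1→1, 134 − 53.6 = 80.4→80) → #3a0150

#4d016b, #3a0150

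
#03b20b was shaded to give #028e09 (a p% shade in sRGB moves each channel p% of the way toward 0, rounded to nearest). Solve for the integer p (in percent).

20%

#03b20b is rgb(3, 178, 11); #028e09 is rgb(2, 142, 9).
On the G channel (widest range): 142 ≈ 178 + (p/100)(0 − 178), so p ≈ 100×(142 − 178)/(0 − 178) = -3600/-178 = 20.22.
p = 20 reproduces all three channels after rounding.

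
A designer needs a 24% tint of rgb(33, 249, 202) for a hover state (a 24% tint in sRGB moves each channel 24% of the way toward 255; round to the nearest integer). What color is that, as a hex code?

A 24% tint moves each channel 24% toward 255:
  R: 33 + 0.24×(255−33) = 33 + 53.28 = 86.28 → 86
  G: 249 + 1.44 = 250.44 → 250
  B: 202 + 12.72 = 214.72 → 215
rgb(86, 250, 215) = #56FAD7.

#56FAD7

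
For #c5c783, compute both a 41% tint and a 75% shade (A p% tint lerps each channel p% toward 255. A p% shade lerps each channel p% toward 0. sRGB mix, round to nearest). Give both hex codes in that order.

#c5c783 is rgb(197, 199, 131).
41% tint:
  R: 197 + 23.78 = 220.78 → 221
  G: 199 + 0.41×(255−199) = 199 + 22.96 = 221.96 → 222
  B: 131 + 0.41×(255−131) = 131 + 50.84 = 181.84 → 182
  → #dddeb6
75% shade:
  R: 197 − 147.75 = 49.25 → 49
  G: 199 − 149.25 = 49.75 → 50
  B: 131 + 0.75×(0−131) = 131 − 98.25 = 32.75 → 33
  → #313221

#dddeb6, #313221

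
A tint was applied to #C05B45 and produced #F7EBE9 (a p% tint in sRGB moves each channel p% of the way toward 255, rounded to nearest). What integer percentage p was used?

#C05B45 is rgb(192, 91, 69); #F7EBE9 is rgb(247, 235, 233).
On the B channel (widest range): 233 ≈ 69 + (p/100)(255 − 69), so p ≈ 100×(233 − 69)/(255 − 69) = 16400/186 = 88.17.
p = 88 reproduces all three channels after rounding.

88%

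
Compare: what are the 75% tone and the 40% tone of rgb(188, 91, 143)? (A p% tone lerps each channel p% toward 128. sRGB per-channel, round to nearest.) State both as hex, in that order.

#8F7784, #A46A89

75% tone:
  R: 188 + 0.75×(128−188) = 188 − 45 = 143 → 143
  G: 91 + 27.75 = 118.75 → 119
  B: 143 + 0.75×(128−143) = 143 − 11.25 = 131.75 → 132
  → #8F7784
40% tone:
  R: 188 − 24 = 164 → 164
  G: 91 + 0.4×(128−91) = 91 + 14.8 = 105.8 → 106
  B: 143 + 0.4×(128−143) = 143 − 6 = 137 → 137
  → #A46A89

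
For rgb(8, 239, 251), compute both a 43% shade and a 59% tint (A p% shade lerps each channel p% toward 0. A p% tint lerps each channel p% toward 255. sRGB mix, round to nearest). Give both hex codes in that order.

43% shade:
  R: 8 + 0.43×(0−8) = 8 − 3.44 = 4.56 → 5
  G: 239 − 102.77 = 136.23 → 136
  B: 251 − 107.93 = 143.07 → 143
  → #05888f
59% tint:
  R: 8 + 0.59×(255−8) = 8 + 145.73 = 153.73 → 154
  G: 239 + 0.59×(255−239) = 239 + 9.44 = 248.44 → 248
  B: 251 + 0.59×(255−251) = 251 + 2.36 = 253.36 → 253
  → #9af8fd

#05888f, #9af8fd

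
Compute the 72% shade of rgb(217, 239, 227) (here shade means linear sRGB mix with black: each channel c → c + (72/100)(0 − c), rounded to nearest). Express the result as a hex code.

A 72% shade moves each channel 72% toward 0:
  R: 217 − 156.24 = 60.76 → 61
  G: 239 − 172.08 = 66.92 → 67
  B: 227 − 163.44 = 63.56 → 64
rgb(61, 67, 64) = #3D4340.

#3D4340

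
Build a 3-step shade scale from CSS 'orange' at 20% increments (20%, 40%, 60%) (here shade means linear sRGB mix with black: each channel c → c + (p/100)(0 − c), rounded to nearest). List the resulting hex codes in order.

#CC8400, #996300, #664200

CSS orange is rgb(255, 165, 0).
20%: (255 − 51 = 204→204, 165 − 33 = 132→132, 0→0) → #CC8400
40%: (255 − 102 = 153→153, 165 − 66 = 99→99, 0→0) → #996300
60%: (255 − 153 = 102→102, 165 − 99 = 66→66, 0→0) → #664200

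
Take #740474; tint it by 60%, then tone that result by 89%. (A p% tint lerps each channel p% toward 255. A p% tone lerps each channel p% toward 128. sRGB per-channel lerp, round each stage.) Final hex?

#888388

#740474 is rgb(116, 4, 116).
Per channel, c → c + 0.6(255 − c):
  R: 116 + 0.6×(255−116) = 116 + 83.4 = 199.4 → 199
  G: 4 + 0.6×(255−4) = 4 + 150.6 = 154.6 → 155
  B: 116 + 83.4 = 199.4 → 199
After the tint: rgb(199, 155, 199) = #C79BC7.
An 89% tone moves each channel 89% toward 128:
  R: 199 + 0.89×(128−199) = 199 − 63.19 = 135.81 → 136
  G: 155 + 0.89×(128−155) = 155 − 24.03 = 130.97 → 131
  B: 199 + 0.89×(128−199) = 199 − 63.19 = 135.81 → 136
rgb(136, 131, 136) = #888388.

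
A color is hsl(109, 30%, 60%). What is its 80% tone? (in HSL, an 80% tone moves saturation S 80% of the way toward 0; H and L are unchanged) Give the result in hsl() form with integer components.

S moves 80% from 30 toward 0: 30 − 24 = 6 → 6.
H and L are unchanged.

hsl(109, 6%, 60%)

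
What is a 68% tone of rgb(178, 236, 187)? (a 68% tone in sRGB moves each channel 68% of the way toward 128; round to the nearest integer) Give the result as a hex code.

#90A393

Lerp each channel 68% toward 128:
  R: 178 − 34 = 144 → 144
  G: 236 + 0.68×(128−236) = 236 − 73.44 = 162.56 → 163
  B: 187 + 0.68×(128−187) = 187 − 40.12 = 146.88 → 147
rgb(144, 163, 147) = #90A393.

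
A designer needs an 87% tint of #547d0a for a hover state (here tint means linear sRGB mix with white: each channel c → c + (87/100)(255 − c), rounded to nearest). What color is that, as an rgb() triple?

#547d0a is rgb(84, 125, 10).
Per channel, c → c + 0.87(255 − c):
  R: 84 + 0.87×(255−84) = 84 + 148.77 = 232.77 → 233
  G: 125 + 0.87×(255−125) = 125 + 113.1 = 238.1 → 238
  B: 10 + 0.87×(255−10) = 10 + 213.15 = 223.15 → 223

rgb(233, 238, 223)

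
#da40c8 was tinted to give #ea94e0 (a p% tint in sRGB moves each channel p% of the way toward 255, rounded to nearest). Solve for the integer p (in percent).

44%

#da40c8 is rgb(218, 64, 200); #ea94e0 is rgb(234, 148, 224).
On the G channel (widest range): 148 ≈ 64 + (p/100)(255 − 64), so p ≈ 100×(148 − 64)/(255 − 64) = 8400/191 = 43.98.
p = 44 reproduces all three channels after rounding.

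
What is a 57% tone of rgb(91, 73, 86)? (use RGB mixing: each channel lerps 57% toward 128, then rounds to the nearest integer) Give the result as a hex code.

#70686e

A 57% tone moves each channel 57% toward 128:
  R: 91 + 0.57×(128−91) = 91 + 21.09 = 112.09 → 112
  G: 73 + 31.35 = 104.35 → 104
  B: 86 + 0.57×(128−86) = 86 + 23.94 = 109.94 → 110
rgb(112, 104, 110) = #70686e.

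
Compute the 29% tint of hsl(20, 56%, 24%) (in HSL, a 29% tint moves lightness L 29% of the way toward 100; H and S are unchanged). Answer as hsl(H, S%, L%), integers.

hsl(20, 56%, 46%)

L moves 29% from 24 toward 100: 24 + 22.04 = 46.04 → 46.
H and S are unchanged.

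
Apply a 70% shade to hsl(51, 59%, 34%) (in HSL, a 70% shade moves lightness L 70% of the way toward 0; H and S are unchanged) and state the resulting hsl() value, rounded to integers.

L moves 70% from 34 toward 0: 34 − 23.8 = 10.2 → 10.
H and S are unchanged.

hsl(51, 59%, 10%)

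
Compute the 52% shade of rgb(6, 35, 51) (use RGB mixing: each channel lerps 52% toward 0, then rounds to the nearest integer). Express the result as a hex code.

#031118

Lerp each channel 52% toward 0:
  R: 6 − 3.12 = 2.88 → 3
  G: 35 − 18.2 = 16.8 → 17
  B: 51 + 0.52×(0−51) = 51 − 26.52 = 24.48 → 24
rgb(3, 17, 24) = #031118.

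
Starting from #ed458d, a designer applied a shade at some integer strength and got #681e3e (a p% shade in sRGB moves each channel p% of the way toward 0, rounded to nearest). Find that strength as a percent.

56%

#ed458d is rgb(237, 69, 141); #681e3e is rgb(104, 30, 62).
On the R channel (widest range): 104 ≈ 237 + (p/100)(0 − 237), so p ≈ 100×(104 − 237)/(0 − 237) = -13300/-237 = 56.12.
p = 56 reproduces all three channels after rounding.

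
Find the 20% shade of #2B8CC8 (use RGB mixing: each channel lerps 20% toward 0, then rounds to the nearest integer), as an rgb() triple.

#2B8CC8 is rgb(43, 140, 200).
A 20% shade moves each channel 20% toward 0:
  R: 43 − 8.6 = 34.4 → 34
  G: 140 − 28 = 112 → 112
  B: 200 + 0.2×(0−200) = 200 − 40 = 160 → 160

rgb(34, 112, 160)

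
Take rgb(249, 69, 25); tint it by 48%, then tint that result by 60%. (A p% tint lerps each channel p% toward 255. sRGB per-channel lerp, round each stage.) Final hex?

#FED8CF

Per channel, c → c + 0.48(255 − c):
  R: 249 + 2.88 = 251.88 → 252
  G: 69 + 89.28 = 158.28 → 158
  B: 25 + 0.48×(255−25) = 25 + 110.4 = 135.4 → 135
After the tint: rgb(252, 158, 135) = #FC9E87.
A 60% tint moves each channel 60% toward 255:
  R: 252 + 0.6×(255−252) = 252 + 1.8 = 253.8 → 254
  G: 158 + 0.6×(255−158) = 158 + 58.2 = 216.2 → 216
  B: 135 + 0.6×(255−135) = 135 + 72 = 207 → 207
rgb(254, 216, 207) = #FED8CF.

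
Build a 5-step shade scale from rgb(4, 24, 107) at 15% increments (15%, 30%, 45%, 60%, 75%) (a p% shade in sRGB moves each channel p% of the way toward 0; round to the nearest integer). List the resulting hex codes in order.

15%: (4 − 0.6 = 3.4→3, 24 − 3.6 = 20.4→20, 107 − 16.05 = 90.95→91) → #03145b
30%: (4 − 1.2 = 2.8→3, 24 − 7.2 = 16.8→17, 107 − 32.1 = 74.9→75) → #03114b
45%: (4 − 1.8 = 2.2→2, 24 − 10.8 = 13.2→13, 107 − 48.15 = 58.85→59) → #020d3b
60%: (4 − 2.4 = 1.6→2, 24 − 14.4 = 9.6→10, 107 − 64.2 = 42.8→43) → #020a2b
75%: (4 − 3 = 1→1, 24 − 18 = 6→6, 107 − 80.25 = 26.75→27) → #01061b

#03145b, #03114b, #020d3b, #020a2b, #01061b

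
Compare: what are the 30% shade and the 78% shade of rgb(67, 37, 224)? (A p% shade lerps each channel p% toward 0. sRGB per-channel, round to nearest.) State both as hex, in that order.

30% shade:
  R: 67 − 20.1 = 46.9 → 47
  G: 37 − 11.1 = 25.9 → 26
  B: 224 − 67.2 = 156.8 → 157
  → #2f1a9d
78% shade:
  R: 67 − 52.26 = 14.74 → 15
  G: 37 − 28.86 = 8.14 → 8
  B: 224 − 174.72 = 49.28 → 49
  → #0f0831

#2f1a9d, #0f0831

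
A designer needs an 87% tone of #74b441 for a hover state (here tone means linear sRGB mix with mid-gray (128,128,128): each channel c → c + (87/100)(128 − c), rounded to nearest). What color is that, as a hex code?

#7e8778

#74b441 is rgb(116, 180, 65).
Per channel, c → c + 0.87(128 − c):
  R: 116 + 10.44 = 126.44 → 126
  G: 180 − 45.24 = 134.76 → 135
  B: 65 + 54.81 = 119.81 → 120
rgb(126, 135, 120) = #7e8778.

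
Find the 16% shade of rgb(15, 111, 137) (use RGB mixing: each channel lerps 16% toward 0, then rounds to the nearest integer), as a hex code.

#0D5D73

Per channel, c → c + 0.16(0 − c):
  R: 15 + 0.16×(0−15) = 15 − 2.4 = 12.6 → 13
  G: 111 + 0.16×(0−111) = 111 − 17.76 = 93.24 → 93
  B: 137 + 0.16×(0−137) = 137 − 21.92 = 115.08 → 115
rgb(13, 93, 115) = #0D5D73.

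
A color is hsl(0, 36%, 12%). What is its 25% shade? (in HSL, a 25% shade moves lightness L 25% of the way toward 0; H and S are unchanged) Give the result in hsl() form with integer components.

hsl(0, 36%, 9%)

L moves 25% from 12 toward 0: 12 − 3 = 9 → 9.
H and S are unchanged.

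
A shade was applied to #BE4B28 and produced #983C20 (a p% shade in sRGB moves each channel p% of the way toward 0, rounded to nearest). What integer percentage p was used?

20%

#BE4B28 is rgb(190, 75, 40); #983C20 is rgb(152, 60, 32).
On the R channel (widest range): 152 ≈ 190 + (p/100)(0 − 190), so p ≈ 100×(152 − 190)/(0 − 190) = -3800/-190 = 20.00.
p = 20 reproduces all three channels after rounding.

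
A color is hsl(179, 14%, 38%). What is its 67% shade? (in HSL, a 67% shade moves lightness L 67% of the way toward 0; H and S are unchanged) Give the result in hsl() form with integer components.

L moves 67% from 38 toward 0: 38 − 25.46 = 12.54 → 13.
H and S are unchanged.

hsl(179, 14%, 13%)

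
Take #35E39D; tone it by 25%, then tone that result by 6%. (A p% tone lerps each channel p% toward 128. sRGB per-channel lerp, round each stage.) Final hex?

#35E39D is rgb(53, 227, 157).
Lerp each channel 25% toward 128:
  R: 53 + 0.25×(128−53) = 53 + 18.75 = 71.75 → 72
  G: 227 + 0.25×(128−227) = 227 − 24.75 = 202.25 → 202
  B: 157 + 0.25×(128−157) = 157 − 7.25 = 149.75 → 150
After the tone: rgb(72, 202, 150) = #48CA96.
Per channel, c → c + 0.06(128 − c):
  R: 72 + 0.06×(128−72) = 72 + 3.36 = 75.36 → 75
  G: 202 + 0.06×(128−202) = 202 − 4.44 = 197.56 → 198
  B: 150 + 0.06×(128−150) = 150 − 1.32 = 148.68 → 149
rgb(75, 198, 149) = #4BC695.

#4BC695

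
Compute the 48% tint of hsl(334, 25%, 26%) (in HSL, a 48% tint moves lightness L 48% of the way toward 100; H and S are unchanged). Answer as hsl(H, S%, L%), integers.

hsl(334, 25%, 62%)

L moves 48% from 26 toward 100: 26 + 35.52 = 61.52 → 62.
H and S are unchanged.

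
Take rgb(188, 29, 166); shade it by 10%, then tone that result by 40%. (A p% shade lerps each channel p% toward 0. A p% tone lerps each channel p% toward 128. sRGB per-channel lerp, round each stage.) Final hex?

Lerp each channel 10% toward 0:
  R: 188 − 18.8 = 169.2 → 169
  G: 29 + 0.1×(0−29) = 29 − 2.9 = 26.1 → 26
  B: 166 + 0.1×(0−166) = 166 − 16.6 = 149.4 → 149
After the shade: rgb(169, 26, 149) = #A91A95.
Per channel, c → c + 0.4(128 − c):
  R: 169 + 0.4×(128−169) = 169 − 16.4 = 152.6 → 153
  G: 26 + 0.4×(128−26) = 26 + 40.8 = 66.8 → 67
  B: 149 + 0.4×(128−149) = 149 − 8.4 = 140.6 → 141
rgb(153, 67, 141) = #99438D.

#99438D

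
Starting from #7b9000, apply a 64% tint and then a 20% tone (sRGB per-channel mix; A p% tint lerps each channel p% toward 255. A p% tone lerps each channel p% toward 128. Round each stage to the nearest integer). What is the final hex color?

#bfc69c

#7b9000 is rgb(123, 144, 0).
Lerp each channel 64% toward 255:
  R: 123 + 0.64×(255−123) = 123 + 84.48 = 207.48 → 207
  G: 144 + 0.64×(255−144) = 144 + 71.04 = 215.04 → 215
  B: 0 + 0.64×(255−0) = 0 + 163.2 = 163.2 → 163
After the tint: rgb(207, 215, 163) = #cfd7a3.
Per channel, c → c + 0.2(128 − c):
  R: 207 − 15.8 = 191.2 → 191
  G: 215 + 0.2×(128−215) = 215 − 17.4 = 197.6 → 198
  B: 163 − 7 = 156 → 156
rgb(191, 198, 156) = #bfc69c.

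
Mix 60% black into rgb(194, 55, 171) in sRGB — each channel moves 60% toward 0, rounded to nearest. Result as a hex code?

A 60% shade moves each channel 60% toward 0:
  R: 194 + 0.6×(0−194) = 194 − 116.4 = 77.6 → 78
  G: 55 − 33 = 22 → 22
  B: 171 + 0.6×(0−171) = 171 − 102.6 = 68.4 → 68
rgb(78, 22, 68) = #4e1644.

#4e1644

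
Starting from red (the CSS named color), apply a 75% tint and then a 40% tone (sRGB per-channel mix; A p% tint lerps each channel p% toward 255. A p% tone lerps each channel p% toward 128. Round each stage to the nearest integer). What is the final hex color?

#CCA6A6

CSS red is rgb(255, 0, 0).
Per channel, c → c + 0.75(255 − c):
  R: 255 + 0 = 255 → 255
  G: 0 + 191.25 = 191.25 → 191
  B: 0 + 191.25 = 191.25 → 191
After the tint: rgb(255, 191, 191) = #FFBFBF.
A 40% tone moves each channel 40% toward 128:
  R: 255 + 0.4×(128−255) = 255 − 50.8 = 204.2 → 204
  G: 191 + 0.4×(128−191) = 191 − 25.2 = 165.8 → 166
  B: 191 − 25.2 = 165.8 → 166
rgb(204, 166, 166) = #CCA6A6.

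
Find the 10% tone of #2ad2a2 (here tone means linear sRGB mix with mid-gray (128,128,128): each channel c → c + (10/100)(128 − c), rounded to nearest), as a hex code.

#33ca9f

#2ad2a2 is rgb(42, 210, 162).
Lerp each channel 10% toward 128:
  R: 42 + 0.1×(128−42) = 42 + 8.6 = 50.6 → 51
  G: 210 − 8.2 = 201.8 → 202
  B: 162 − 3.4 = 158.6 → 159
rgb(51, 202, 159) = #33ca9f.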